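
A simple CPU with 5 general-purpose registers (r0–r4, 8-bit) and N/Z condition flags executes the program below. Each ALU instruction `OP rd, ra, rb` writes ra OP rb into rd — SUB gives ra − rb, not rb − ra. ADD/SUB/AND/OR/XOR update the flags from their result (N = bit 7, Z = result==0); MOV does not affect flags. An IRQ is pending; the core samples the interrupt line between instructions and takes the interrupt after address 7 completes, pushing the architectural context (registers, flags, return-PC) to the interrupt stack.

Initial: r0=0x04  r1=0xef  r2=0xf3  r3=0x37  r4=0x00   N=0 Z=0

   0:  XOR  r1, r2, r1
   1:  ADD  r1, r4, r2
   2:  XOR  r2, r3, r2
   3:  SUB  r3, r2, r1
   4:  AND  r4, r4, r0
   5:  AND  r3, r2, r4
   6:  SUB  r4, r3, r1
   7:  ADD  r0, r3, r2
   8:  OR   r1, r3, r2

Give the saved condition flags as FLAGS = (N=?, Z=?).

after  0: r0=0x04 r1=0x1c r2=0xf3 r3=0x37 r4=0x00  N=0 Z=0
after  1: r0=0x04 r1=0xf3 r2=0xf3 r3=0x37 r4=0x00  N=1 Z=0
after  2: r0=0x04 r1=0xf3 r2=0xc4 r3=0x37 r4=0x00  N=1 Z=0
after  3: r0=0x04 r1=0xf3 r2=0xc4 r3=0xd1 r4=0x00  N=1 Z=0
after  4: r0=0x04 r1=0xf3 r2=0xc4 r3=0xd1 r4=0x00  N=0 Z=1
after  5: r0=0x04 r1=0xf3 r2=0xc4 r3=0x00 r4=0x00  N=0 Z=1
after  6: r0=0x04 r1=0xf3 r2=0xc4 r3=0x00 r4=0x0d  N=0 Z=0
after  7: r0=0xc4 r1=0xf3 r2=0xc4 r3=0x00 r4=0x0d  N=1 Z=0
-- IRQ taken; context saved, return-PC = 8 --

FLAGS = (N=1, Z=0)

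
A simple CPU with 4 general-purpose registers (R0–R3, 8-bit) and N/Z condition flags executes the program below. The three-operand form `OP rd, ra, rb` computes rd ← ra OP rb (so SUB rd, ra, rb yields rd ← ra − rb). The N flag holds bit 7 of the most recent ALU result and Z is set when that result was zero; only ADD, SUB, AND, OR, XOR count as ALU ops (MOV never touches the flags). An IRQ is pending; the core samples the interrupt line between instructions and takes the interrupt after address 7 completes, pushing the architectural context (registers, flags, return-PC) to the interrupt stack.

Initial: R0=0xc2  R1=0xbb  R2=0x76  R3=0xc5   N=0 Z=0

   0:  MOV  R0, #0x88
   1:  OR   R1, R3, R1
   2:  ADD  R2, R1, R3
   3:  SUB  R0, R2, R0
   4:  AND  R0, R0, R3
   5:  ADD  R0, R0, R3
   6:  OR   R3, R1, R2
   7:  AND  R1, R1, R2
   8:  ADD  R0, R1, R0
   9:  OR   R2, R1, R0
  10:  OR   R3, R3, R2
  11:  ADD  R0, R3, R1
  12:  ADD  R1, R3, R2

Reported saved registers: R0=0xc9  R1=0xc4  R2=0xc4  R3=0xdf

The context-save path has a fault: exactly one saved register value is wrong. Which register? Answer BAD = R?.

after  0: R0=0x88 R1=0xbb R2=0x76 R3=0xc5  N=0 Z=0
after  1: R0=0x88 R1=0xff R2=0x76 R3=0xc5  N=1 Z=0
after  2: R0=0x88 R1=0xff R2=0xc4 R3=0xc5  N=1 Z=0
after  3: R0=0x3c R1=0xff R2=0xc4 R3=0xc5  N=0 Z=0
after  4: R0=0x04 R1=0xff R2=0xc4 R3=0xc5  N=0 Z=0
after  5: R0=0xc9 R1=0xff R2=0xc4 R3=0xc5  N=1 Z=0
after  6: R0=0xc9 R1=0xff R2=0xc4 R3=0xff  N=1 Z=0
after  7: R0=0xc9 R1=0xc4 R2=0xc4 R3=0xff  N=1 Z=0
-- IRQ taken; context saved, return-PC = 8 --
mismatch: R3: reported 0xdf vs actual 0xff

BAD = R3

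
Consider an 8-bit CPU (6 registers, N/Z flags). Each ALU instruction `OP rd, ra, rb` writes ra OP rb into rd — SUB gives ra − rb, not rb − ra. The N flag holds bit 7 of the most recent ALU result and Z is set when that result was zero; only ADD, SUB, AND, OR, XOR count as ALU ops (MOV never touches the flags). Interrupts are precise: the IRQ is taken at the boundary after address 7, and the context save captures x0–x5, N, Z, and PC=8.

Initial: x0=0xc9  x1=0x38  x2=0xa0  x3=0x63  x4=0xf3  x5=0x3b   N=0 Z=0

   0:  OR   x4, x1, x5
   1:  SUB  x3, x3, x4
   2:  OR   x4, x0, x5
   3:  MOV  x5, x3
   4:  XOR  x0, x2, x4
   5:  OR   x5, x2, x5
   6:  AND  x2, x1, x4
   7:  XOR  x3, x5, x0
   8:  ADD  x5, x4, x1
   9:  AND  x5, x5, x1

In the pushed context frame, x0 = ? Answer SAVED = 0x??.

after  0: x0=0xc9 x1=0x38 x2=0xa0 x3=0x63 x4=0x3b x5=0x3b  N=0 Z=0
after  1: x0=0xc9 x1=0x38 x2=0xa0 x3=0x28 x4=0x3b x5=0x3b  N=0 Z=0
after  2: x0=0xc9 x1=0x38 x2=0xa0 x3=0x28 x4=0xfb x5=0x3b  N=1 Z=0
after  3: x0=0xc9 x1=0x38 x2=0xa0 x3=0x28 x4=0xfb x5=0x28  N=1 Z=0
after  4: x0=0x5b x1=0x38 x2=0xa0 x3=0x28 x4=0xfb x5=0x28  N=0 Z=0
after  5: x0=0x5b x1=0x38 x2=0xa0 x3=0x28 x4=0xfb x5=0xa8  N=1 Z=0
after  6: x0=0x5b x1=0x38 x2=0x38 x3=0x28 x4=0xfb x5=0xa8  N=0 Z=0
after  7: x0=0x5b x1=0x38 x2=0x38 x3=0xf3 x4=0xfb x5=0xa8  N=1 Z=0
-- IRQ taken; context saved, return-PC = 8 --

SAVED = 0x5b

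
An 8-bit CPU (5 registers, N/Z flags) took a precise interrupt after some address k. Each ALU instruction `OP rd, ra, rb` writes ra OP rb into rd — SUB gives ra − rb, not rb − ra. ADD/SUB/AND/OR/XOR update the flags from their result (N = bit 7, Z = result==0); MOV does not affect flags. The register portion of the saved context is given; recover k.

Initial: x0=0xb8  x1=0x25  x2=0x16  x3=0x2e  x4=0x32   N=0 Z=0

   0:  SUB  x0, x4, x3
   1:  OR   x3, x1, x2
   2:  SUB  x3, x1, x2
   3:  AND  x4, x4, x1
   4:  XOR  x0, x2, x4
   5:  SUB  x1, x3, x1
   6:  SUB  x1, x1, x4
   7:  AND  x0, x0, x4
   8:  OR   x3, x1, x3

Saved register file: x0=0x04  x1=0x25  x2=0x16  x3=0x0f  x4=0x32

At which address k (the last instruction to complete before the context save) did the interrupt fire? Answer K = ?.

after  0: x0=0x04 x1=0x25 x2=0x16 x3=0x2e x4=0x32  N=0 Z=0
after  1: x0=0x04 x1=0x25 x2=0x16 x3=0x37 x4=0x32  N=0 Z=0
after  2: x0=0x04 x1=0x25 x2=0x16 x3=0x0f x4=0x32  N=0 Z=0
-- IRQ taken; context saved, return-PC = 3 --

K = 2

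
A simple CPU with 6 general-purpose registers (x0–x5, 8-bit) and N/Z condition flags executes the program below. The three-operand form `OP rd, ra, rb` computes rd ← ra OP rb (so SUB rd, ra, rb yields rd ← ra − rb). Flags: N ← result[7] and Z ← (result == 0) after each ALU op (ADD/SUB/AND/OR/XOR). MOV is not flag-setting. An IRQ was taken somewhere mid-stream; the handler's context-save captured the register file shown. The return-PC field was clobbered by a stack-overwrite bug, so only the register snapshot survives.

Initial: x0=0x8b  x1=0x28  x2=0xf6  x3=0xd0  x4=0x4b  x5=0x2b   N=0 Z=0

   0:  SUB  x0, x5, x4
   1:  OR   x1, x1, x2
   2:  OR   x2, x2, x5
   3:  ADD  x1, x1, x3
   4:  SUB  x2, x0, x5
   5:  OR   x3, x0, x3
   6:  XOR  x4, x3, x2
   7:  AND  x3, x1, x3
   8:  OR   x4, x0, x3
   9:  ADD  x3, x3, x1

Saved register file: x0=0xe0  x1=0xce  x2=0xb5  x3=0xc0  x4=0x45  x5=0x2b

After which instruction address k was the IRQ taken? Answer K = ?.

K = 7

after  0: x0=0xe0 x1=0x28 x2=0xf6 x3=0xd0 x4=0x4b x5=0x2b  N=1 Z=0
after  1: x0=0xe0 x1=0xfe x2=0xf6 x3=0xd0 x4=0x4b x5=0x2b  N=1 Z=0
after  2: x0=0xe0 x1=0xfe x2=0xff x3=0xd0 x4=0x4b x5=0x2b  N=1 Z=0
after  3: x0=0xe0 x1=0xce x2=0xff x3=0xd0 x4=0x4b x5=0x2b  N=1 Z=0
after  4: x0=0xe0 x1=0xce x2=0xb5 x3=0xd0 x4=0x4b x5=0x2b  N=1 Z=0
after  5: x0=0xe0 x1=0xce x2=0xb5 x3=0xf0 x4=0x4b x5=0x2b  N=1 Z=0
after  6: x0=0xe0 x1=0xce x2=0xb5 x3=0xf0 x4=0x45 x5=0x2b  N=0 Z=0
after  7: x0=0xe0 x1=0xce x2=0xb5 x3=0xc0 x4=0x45 x5=0x2b  N=1 Z=0
-- IRQ taken; context saved, return-PC = 8 --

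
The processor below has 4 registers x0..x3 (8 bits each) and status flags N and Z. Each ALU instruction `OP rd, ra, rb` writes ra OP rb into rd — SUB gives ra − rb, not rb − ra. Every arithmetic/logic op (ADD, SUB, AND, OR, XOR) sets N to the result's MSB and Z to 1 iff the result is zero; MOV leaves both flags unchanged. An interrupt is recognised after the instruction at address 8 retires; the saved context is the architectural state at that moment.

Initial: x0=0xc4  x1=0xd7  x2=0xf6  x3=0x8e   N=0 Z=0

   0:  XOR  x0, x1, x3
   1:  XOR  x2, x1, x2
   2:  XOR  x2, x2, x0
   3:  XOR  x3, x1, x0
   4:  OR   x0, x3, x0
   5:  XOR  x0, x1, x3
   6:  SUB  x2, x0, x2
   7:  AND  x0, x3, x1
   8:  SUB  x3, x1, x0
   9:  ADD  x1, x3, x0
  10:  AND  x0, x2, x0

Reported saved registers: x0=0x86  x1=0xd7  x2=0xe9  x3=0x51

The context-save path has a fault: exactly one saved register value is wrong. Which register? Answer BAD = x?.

BAD = x2

after  0: x0=0x59 x1=0xd7 x2=0xf6 x3=0x8e  N=0 Z=0
after  1: x0=0x59 x1=0xd7 x2=0x21 x3=0x8e  N=0 Z=0
after  2: x0=0x59 x1=0xd7 x2=0x78 x3=0x8e  N=0 Z=0
after  3: x0=0x59 x1=0xd7 x2=0x78 x3=0x8e  N=1 Z=0
after  4: x0=0xdf x1=0xd7 x2=0x78 x3=0x8e  N=1 Z=0
after  5: x0=0x59 x1=0xd7 x2=0x78 x3=0x8e  N=0 Z=0
after  6: x0=0x59 x1=0xd7 x2=0xe1 x3=0x8e  N=1 Z=0
after  7: x0=0x86 x1=0xd7 x2=0xe1 x3=0x8e  N=1 Z=0
after  8: x0=0x86 x1=0xd7 x2=0xe1 x3=0x51  N=0 Z=0
-- IRQ taken; context saved, return-PC = 9 --
mismatch: x2: reported 0xe9 vs actual 0xe1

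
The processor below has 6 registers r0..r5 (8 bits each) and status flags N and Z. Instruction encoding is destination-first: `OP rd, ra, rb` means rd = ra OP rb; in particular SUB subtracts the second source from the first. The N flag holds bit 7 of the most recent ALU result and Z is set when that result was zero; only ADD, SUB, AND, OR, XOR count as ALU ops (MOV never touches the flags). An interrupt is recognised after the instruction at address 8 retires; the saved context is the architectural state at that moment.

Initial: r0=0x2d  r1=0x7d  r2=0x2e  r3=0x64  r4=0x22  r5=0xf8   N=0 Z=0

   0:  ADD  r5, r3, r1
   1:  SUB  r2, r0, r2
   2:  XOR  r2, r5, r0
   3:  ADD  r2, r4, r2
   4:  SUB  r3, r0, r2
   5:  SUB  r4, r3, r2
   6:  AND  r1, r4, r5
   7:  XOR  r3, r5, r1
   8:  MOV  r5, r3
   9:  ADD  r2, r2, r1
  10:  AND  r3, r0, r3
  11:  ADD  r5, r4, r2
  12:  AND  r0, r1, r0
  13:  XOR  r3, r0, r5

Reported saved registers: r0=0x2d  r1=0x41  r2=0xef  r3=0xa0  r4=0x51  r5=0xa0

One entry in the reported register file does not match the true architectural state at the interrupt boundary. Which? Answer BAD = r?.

BAD = r2

after  0: r0=0x2d r1=0x7d r2=0x2e r3=0x64 r4=0x22 r5=0xe1  N=1 Z=0
after  1: r0=0x2d r1=0x7d r2=0xff r3=0x64 r4=0x22 r5=0xe1  N=1 Z=0
after  2: r0=0x2d r1=0x7d r2=0xcc r3=0x64 r4=0x22 r5=0xe1  N=1 Z=0
after  3: r0=0x2d r1=0x7d r2=0xee r3=0x64 r4=0x22 r5=0xe1  N=1 Z=0
after  4: r0=0x2d r1=0x7d r2=0xee r3=0x3f r4=0x22 r5=0xe1  N=0 Z=0
after  5: r0=0x2d r1=0x7d r2=0xee r3=0x3f r4=0x51 r5=0xe1  N=0 Z=0
after  6: r0=0x2d r1=0x41 r2=0xee r3=0x3f r4=0x51 r5=0xe1  N=0 Z=0
after  7: r0=0x2d r1=0x41 r2=0xee r3=0xa0 r4=0x51 r5=0xe1  N=1 Z=0
after  8: r0=0x2d r1=0x41 r2=0xee r3=0xa0 r4=0x51 r5=0xa0  N=1 Z=0
-- IRQ taken; context saved, return-PC = 9 --
mismatch: r2: reported 0xef vs actual 0xee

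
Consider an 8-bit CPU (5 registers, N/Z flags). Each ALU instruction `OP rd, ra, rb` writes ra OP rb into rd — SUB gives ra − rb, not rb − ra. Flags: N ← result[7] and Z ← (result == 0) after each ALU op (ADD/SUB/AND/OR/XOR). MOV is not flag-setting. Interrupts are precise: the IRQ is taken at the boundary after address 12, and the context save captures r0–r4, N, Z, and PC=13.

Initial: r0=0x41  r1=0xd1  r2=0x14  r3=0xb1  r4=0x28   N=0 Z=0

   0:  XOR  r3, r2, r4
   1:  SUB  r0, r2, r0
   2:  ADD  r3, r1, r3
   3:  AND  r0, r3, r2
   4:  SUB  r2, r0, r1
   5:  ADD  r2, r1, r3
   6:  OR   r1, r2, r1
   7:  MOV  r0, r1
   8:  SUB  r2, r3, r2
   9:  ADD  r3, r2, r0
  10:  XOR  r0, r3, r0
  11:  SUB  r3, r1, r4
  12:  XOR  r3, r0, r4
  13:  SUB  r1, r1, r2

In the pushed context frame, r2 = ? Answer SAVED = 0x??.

SAVED = 0x2f

after  0: r0=0x41 r1=0xd1 r2=0x14 r3=0x3c r4=0x28  N=0 Z=0
after  1: r0=0xd3 r1=0xd1 r2=0x14 r3=0x3c r4=0x28  N=1 Z=0
after  2: r0=0xd3 r1=0xd1 r2=0x14 r3=0x0d r4=0x28  N=0 Z=0
after  3: r0=0x04 r1=0xd1 r2=0x14 r3=0x0d r4=0x28  N=0 Z=0
after  4: r0=0x04 r1=0xd1 r2=0x33 r3=0x0d r4=0x28  N=0 Z=0
after  5: r0=0x04 r1=0xd1 r2=0xde r3=0x0d r4=0x28  N=1 Z=0
after  6: r0=0x04 r1=0xdf r2=0xde r3=0x0d r4=0x28  N=1 Z=0
after  7: r0=0xdf r1=0xdf r2=0xde r3=0x0d r4=0x28  N=1 Z=0
after  8: r0=0xdf r1=0xdf r2=0x2f r3=0x0d r4=0x28  N=0 Z=0
after  9: r0=0xdf r1=0xdf r2=0x2f r3=0x0e r4=0x28  N=0 Z=0
after 10: r0=0xd1 r1=0xdf r2=0x2f r3=0x0e r4=0x28  N=1 Z=0
after 11: r0=0xd1 r1=0xdf r2=0x2f r3=0xb7 r4=0x28  N=1 Z=0
after 12: r0=0xd1 r1=0xdf r2=0x2f r3=0xf9 r4=0x28  N=1 Z=0
-- IRQ taken; context saved, return-PC = 13 --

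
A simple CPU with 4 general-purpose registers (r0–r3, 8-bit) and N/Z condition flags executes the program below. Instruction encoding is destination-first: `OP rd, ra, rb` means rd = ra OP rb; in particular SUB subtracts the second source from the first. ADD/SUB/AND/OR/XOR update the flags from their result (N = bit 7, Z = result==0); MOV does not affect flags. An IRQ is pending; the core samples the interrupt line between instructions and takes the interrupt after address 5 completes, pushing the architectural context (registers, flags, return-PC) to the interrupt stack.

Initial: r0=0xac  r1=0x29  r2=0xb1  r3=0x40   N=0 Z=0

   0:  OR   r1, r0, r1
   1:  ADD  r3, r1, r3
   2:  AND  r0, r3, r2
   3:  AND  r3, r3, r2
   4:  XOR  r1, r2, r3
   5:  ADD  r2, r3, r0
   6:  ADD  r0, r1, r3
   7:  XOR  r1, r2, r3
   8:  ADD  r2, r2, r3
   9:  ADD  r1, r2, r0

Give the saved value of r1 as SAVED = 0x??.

after  0: r0=0xac r1=0xad r2=0xb1 r3=0x40  N=1 Z=0
after  1: r0=0xac r1=0xad r2=0xb1 r3=0xed  N=1 Z=0
after  2: r0=0xa1 r1=0xad r2=0xb1 r3=0xed  N=1 Z=0
after  3: r0=0xa1 r1=0xad r2=0xb1 r3=0xa1  N=1 Z=0
after  4: r0=0xa1 r1=0x10 r2=0xb1 r3=0xa1  N=0 Z=0
after  5: r0=0xa1 r1=0x10 r2=0x42 r3=0xa1  N=0 Z=0
-- IRQ taken; context saved, return-PC = 6 --

SAVED = 0x10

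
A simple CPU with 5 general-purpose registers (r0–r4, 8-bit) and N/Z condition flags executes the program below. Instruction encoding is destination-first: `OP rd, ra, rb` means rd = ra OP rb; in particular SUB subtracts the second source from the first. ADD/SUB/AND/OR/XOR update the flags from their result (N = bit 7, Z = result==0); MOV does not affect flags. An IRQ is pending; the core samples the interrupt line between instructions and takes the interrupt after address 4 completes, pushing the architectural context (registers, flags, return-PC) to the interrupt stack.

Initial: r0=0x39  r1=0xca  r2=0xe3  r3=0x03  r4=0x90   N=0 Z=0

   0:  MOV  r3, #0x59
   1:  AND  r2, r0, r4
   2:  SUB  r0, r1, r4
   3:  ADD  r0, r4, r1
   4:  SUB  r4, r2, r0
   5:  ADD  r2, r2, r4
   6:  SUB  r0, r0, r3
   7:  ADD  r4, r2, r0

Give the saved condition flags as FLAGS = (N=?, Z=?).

FLAGS = (N=1, Z=0)

after  0: r0=0x39 r1=0xca r2=0xe3 r3=0x59 r4=0x90  N=0 Z=0
after  1: r0=0x39 r1=0xca r2=0x10 r3=0x59 r4=0x90  N=0 Z=0
after  2: r0=0x3a r1=0xca r2=0x10 r3=0x59 r4=0x90  N=0 Z=0
after  3: r0=0x5a r1=0xca r2=0x10 r3=0x59 r4=0x90  N=0 Z=0
after  4: r0=0x5a r1=0xca r2=0x10 r3=0x59 r4=0xb6  N=1 Z=0
-- IRQ taken; context saved, return-PC = 5 --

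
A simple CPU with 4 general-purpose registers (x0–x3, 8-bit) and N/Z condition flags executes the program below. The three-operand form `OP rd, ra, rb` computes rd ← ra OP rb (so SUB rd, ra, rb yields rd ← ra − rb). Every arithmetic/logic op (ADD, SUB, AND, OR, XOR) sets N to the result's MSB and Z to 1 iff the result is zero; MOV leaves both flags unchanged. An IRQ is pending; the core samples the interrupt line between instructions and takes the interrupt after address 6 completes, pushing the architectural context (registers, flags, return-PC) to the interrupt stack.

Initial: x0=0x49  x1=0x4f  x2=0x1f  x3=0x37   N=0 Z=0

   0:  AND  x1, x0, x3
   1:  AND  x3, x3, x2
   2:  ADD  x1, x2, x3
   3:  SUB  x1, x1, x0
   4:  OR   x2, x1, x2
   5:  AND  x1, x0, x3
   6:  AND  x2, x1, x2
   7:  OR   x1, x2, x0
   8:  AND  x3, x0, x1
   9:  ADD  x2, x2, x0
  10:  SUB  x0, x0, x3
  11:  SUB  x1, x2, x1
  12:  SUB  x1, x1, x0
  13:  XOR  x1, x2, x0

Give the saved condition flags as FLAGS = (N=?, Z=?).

FLAGS = (N=0, Z=0)

after  0: x0=0x49 x1=0x01 x2=0x1f x3=0x37  N=0 Z=0
after  1: x0=0x49 x1=0x01 x2=0x1f x3=0x17  N=0 Z=0
after  2: x0=0x49 x1=0x36 x2=0x1f x3=0x17  N=0 Z=0
after  3: x0=0x49 x1=0xed x2=0x1f x3=0x17  N=1 Z=0
after  4: x0=0x49 x1=0xed x2=0xff x3=0x17  N=1 Z=0
after  5: x0=0x49 x1=0x01 x2=0xff x3=0x17  N=0 Z=0
after  6: x0=0x49 x1=0x01 x2=0x01 x3=0x17  N=0 Z=0
-- IRQ taken; context saved, return-PC = 7 --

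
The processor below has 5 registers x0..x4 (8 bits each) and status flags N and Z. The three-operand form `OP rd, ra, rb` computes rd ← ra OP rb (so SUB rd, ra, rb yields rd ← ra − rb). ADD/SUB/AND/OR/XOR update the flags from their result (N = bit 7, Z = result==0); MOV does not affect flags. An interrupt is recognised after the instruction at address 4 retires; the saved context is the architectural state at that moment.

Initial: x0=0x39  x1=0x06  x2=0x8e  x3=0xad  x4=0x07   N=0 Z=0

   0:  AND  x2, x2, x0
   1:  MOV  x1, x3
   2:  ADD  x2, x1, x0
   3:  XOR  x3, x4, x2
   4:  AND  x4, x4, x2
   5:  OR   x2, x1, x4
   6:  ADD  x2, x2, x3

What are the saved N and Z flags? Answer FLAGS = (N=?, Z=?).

after  0: x0=0x39 x1=0x06 x2=0x08 x3=0xad x4=0x07  N=0 Z=0
after  1: x0=0x39 x1=0xad x2=0x08 x3=0xad x4=0x07  N=0 Z=0
after  2: x0=0x39 x1=0xad x2=0xe6 x3=0xad x4=0x07  N=1 Z=0
after  3: x0=0x39 x1=0xad x2=0xe6 x3=0xe1 x4=0x07  N=1 Z=0
after  4: x0=0x39 x1=0xad x2=0xe6 x3=0xe1 x4=0x06  N=0 Z=0
-- IRQ taken; context saved, return-PC = 5 --

FLAGS = (N=0, Z=0)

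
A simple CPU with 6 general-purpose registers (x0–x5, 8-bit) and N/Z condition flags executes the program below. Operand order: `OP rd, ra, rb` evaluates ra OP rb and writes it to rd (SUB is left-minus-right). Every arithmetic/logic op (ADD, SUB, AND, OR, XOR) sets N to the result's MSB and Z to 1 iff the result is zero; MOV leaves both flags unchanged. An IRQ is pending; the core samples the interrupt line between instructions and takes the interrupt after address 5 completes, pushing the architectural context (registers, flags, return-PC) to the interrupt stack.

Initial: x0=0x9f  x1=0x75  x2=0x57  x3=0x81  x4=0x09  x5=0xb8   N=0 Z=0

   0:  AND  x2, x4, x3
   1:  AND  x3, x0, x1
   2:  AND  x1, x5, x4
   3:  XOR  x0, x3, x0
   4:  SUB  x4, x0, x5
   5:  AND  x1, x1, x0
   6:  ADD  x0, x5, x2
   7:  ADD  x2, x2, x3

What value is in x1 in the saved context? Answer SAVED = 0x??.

SAVED = 0x08

after  0: x0=0x9f x1=0x75 x2=0x01 x3=0x81 x4=0x09 x5=0xb8  N=0 Z=0
after  1: x0=0x9f x1=0x75 x2=0x01 x3=0x15 x4=0x09 x5=0xb8  N=0 Z=0
after  2: x0=0x9f x1=0x08 x2=0x01 x3=0x15 x4=0x09 x5=0xb8  N=0 Z=0
after  3: x0=0x8a x1=0x08 x2=0x01 x3=0x15 x4=0x09 x5=0xb8  N=1 Z=0
after  4: x0=0x8a x1=0x08 x2=0x01 x3=0x15 x4=0xd2 x5=0xb8  N=1 Z=0
after  5: x0=0x8a x1=0x08 x2=0x01 x3=0x15 x4=0xd2 x5=0xb8  N=0 Z=0
-- IRQ taken; context saved, return-PC = 6 --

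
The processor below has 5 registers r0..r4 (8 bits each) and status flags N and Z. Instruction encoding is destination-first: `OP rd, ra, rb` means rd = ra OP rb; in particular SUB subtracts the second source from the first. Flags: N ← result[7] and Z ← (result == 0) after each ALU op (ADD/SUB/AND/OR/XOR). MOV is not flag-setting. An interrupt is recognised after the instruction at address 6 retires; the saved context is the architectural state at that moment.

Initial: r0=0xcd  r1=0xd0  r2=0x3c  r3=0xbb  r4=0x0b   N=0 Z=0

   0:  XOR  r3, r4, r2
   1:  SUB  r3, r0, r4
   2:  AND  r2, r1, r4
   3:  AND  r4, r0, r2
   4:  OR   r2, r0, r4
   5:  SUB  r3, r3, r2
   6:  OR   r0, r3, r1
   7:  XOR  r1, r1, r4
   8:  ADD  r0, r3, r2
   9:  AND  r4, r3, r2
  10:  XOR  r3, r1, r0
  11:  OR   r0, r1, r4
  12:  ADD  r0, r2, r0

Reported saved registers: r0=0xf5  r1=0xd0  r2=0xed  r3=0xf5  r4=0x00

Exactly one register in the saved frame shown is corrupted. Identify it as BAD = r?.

after  0: r0=0xcd r1=0xd0 r2=0x3c r3=0x37 r4=0x0b  N=0 Z=0
after  1: r0=0xcd r1=0xd0 r2=0x3c r3=0xc2 r4=0x0b  N=1 Z=0
after  2: r0=0xcd r1=0xd0 r2=0x00 r3=0xc2 r4=0x0b  N=0 Z=1
after  3: r0=0xcd r1=0xd0 r2=0x00 r3=0xc2 r4=0x00  N=0 Z=1
after  4: r0=0xcd r1=0xd0 r2=0xcd r3=0xc2 r4=0x00  N=1 Z=0
after  5: r0=0xcd r1=0xd0 r2=0xcd r3=0xf5 r4=0x00  N=1 Z=0
after  6: r0=0xf5 r1=0xd0 r2=0xcd r3=0xf5 r4=0x00  N=1 Z=0
-- IRQ taken; context saved, return-PC = 7 --
mismatch: r2: reported 0xed vs actual 0xcd

BAD = r2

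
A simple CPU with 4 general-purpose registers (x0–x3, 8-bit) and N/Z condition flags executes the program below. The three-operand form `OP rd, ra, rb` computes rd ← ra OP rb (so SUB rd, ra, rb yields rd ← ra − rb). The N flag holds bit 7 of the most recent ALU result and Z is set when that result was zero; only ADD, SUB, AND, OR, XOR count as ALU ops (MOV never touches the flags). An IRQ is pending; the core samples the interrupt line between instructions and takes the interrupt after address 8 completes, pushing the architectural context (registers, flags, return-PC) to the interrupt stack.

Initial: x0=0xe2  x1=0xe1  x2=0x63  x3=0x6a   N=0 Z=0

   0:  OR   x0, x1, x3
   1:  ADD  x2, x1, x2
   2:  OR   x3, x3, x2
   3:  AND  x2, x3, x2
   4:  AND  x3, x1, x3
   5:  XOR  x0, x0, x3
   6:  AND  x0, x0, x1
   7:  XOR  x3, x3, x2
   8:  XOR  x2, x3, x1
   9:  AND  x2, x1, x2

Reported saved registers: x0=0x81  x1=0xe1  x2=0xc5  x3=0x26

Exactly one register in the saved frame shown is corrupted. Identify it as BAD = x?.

BAD = x3

after  0: x0=0xeb x1=0xe1 x2=0x63 x3=0x6a  N=1 Z=0
after  1: x0=0xeb x1=0xe1 x2=0x44 x3=0x6a  N=0 Z=0
after  2: x0=0xeb x1=0xe1 x2=0x44 x3=0x6e  N=0 Z=0
after  3: x0=0xeb x1=0xe1 x2=0x44 x3=0x6e  N=0 Z=0
after  4: x0=0xeb x1=0xe1 x2=0x44 x3=0x60  N=0 Z=0
after  5: x0=0x8b x1=0xe1 x2=0x44 x3=0x60  N=1 Z=0
after  6: x0=0x81 x1=0xe1 x2=0x44 x3=0x60  N=1 Z=0
after  7: x0=0x81 x1=0xe1 x2=0x44 x3=0x24  N=0 Z=0
after  8: x0=0x81 x1=0xe1 x2=0xc5 x3=0x24  N=1 Z=0
-- IRQ taken; context saved, return-PC = 9 --
mismatch: x3: reported 0x26 vs actual 0x24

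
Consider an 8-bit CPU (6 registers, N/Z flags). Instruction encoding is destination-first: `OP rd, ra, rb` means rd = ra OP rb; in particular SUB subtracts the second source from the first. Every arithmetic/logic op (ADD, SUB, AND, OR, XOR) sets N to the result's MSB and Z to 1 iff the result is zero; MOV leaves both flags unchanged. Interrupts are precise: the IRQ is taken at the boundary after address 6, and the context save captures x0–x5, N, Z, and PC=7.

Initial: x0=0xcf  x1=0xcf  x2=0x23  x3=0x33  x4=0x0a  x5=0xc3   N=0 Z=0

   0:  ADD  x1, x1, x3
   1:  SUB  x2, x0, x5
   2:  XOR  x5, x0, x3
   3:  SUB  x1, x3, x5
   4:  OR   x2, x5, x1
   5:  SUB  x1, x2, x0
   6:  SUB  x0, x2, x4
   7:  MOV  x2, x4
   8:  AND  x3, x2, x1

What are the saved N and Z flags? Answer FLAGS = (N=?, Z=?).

after  0: x0=0xcf x1=0x02 x2=0x23 x3=0x33 x4=0x0a x5=0xc3  N=0 Z=0
after  1: x0=0xcf x1=0x02 x2=0x0c x3=0x33 x4=0x0a x5=0xc3  N=0 Z=0
after  2: x0=0xcf x1=0x02 x2=0x0c x3=0x33 x4=0x0a x5=0xfc  N=1 Z=0
after  3: x0=0xcf x1=0x37 x2=0x0c x3=0x33 x4=0x0a x5=0xfc  N=0 Z=0
after  4: x0=0xcf x1=0x37 x2=0xff x3=0x33 x4=0x0a x5=0xfc  N=1 Z=0
after  5: x0=0xcf x1=0x30 x2=0xff x3=0x33 x4=0x0a x5=0xfc  N=0 Z=0
after  6: x0=0xf5 x1=0x30 x2=0xff x3=0x33 x4=0x0a x5=0xfc  N=1 Z=0
-- IRQ taken; context saved, return-PC = 7 --

FLAGS = (N=1, Z=0)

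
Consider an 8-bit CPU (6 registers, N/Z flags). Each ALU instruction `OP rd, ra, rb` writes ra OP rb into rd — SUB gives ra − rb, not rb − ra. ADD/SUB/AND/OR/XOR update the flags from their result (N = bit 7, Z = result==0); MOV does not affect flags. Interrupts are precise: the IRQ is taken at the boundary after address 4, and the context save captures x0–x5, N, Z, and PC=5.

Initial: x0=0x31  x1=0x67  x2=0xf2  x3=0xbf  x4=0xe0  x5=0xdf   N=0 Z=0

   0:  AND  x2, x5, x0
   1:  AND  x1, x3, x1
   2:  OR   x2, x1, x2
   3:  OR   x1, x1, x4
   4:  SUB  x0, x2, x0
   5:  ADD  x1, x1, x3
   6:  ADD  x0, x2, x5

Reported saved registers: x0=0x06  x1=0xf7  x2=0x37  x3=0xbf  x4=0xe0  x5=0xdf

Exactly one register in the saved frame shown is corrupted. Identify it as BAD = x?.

after  0: x0=0x31 x1=0x67 x2=0x11 x3=0xbf x4=0xe0 x5=0xdf  N=0 Z=0
after  1: x0=0x31 x1=0x27 x2=0x11 x3=0xbf x4=0xe0 x5=0xdf  N=0 Z=0
after  2: x0=0x31 x1=0x27 x2=0x37 x3=0xbf x4=0xe0 x5=0xdf  N=0 Z=0
after  3: x0=0x31 x1=0xe7 x2=0x37 x3=0xbf x4=0xe0 x5=0xdf  N=1 Z=0
after  4: x0=0x06 x1=0xe7 x2=0x37 x3=0xbf x4=0xe0 x5=0xdf  N=0 Z=0
-- IRQ taken; context saved, return-PC = 5 --
mismatch: x1: reported 0xf7 vs actual 0xe7

BAD = x1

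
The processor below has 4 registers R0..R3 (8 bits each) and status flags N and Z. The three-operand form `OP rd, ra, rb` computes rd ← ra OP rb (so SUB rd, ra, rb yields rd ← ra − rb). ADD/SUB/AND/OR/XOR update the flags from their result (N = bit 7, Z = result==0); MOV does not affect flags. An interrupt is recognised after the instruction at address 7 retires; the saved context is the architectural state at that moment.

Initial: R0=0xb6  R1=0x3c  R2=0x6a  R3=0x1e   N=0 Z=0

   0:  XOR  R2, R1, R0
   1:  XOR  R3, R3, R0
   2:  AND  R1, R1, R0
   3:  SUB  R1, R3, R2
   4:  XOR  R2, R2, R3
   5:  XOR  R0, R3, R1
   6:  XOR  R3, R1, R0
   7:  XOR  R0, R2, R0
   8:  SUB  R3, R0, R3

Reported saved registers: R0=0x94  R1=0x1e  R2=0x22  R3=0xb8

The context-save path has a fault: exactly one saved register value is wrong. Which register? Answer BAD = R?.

after  0: R0=0xb6 R1=0x3c R2=0x8a R3=0x1e  N=1 Z=0
after  1: R0=0xb6 R1=0x3c R2=0x8a R3=0xa8  N=1 Z=0
after  2: R0=0xb6 R1=0x34 R2=0x8a R3=0xa8  N=0 Z=0
after  3: R0=0xb6 R1=0x1e R2=0x8a R3=0xa8  N=0 Z=0
after  4: R0=0xb6 R1=0x1e R2=0x22 R3=0xa8  N=0 Z=0
after  5: R0=0xb6 R1=0x1e R2=0x22 R3=0xa8  N=1 Z=0
after  6: R0=0xb6 R1=0x1e R2=0x22 R3=0xa8  N=1 Z=0
after  7: R0=0x94 R1=0x1e R2=0x22 R3=0xa8  N=1 Z=0
-- IRQ taken; context saved, return-PC = 8 --
mismatch: R3: reported 0xb8 vs actual 0xa8

BAD = R3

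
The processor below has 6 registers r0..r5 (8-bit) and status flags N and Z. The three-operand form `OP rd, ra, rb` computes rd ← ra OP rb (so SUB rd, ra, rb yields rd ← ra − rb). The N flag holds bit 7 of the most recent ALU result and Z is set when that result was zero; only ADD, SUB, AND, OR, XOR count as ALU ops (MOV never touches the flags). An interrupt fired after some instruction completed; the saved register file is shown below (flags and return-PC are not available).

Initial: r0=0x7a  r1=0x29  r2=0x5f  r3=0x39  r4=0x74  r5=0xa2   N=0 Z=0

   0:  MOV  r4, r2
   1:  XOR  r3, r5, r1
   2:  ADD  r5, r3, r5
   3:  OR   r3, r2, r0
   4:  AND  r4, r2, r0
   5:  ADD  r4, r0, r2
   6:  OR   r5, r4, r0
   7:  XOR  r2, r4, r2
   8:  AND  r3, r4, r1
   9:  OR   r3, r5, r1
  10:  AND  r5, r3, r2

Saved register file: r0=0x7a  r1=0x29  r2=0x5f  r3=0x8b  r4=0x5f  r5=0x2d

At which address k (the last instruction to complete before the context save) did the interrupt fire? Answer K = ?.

after  0: r0=0x7a r1=0x29 r2=0x5f r3=0x39 r4=0x5f r5=0xa2  N=0 Z=0
after  1: r0=0x7a r1=0x29 r2=0x5f r3=0x8b r4=0x5f r5=0xa2  N=1 Z=0
after  2: r0=0x7a r1=0x29 r2=0x5f r3=0x8b r4=0x5f r5=0x2d  N=0 Z=0
-- IRQ taken; context saved, return-PC = 3 --

K = 2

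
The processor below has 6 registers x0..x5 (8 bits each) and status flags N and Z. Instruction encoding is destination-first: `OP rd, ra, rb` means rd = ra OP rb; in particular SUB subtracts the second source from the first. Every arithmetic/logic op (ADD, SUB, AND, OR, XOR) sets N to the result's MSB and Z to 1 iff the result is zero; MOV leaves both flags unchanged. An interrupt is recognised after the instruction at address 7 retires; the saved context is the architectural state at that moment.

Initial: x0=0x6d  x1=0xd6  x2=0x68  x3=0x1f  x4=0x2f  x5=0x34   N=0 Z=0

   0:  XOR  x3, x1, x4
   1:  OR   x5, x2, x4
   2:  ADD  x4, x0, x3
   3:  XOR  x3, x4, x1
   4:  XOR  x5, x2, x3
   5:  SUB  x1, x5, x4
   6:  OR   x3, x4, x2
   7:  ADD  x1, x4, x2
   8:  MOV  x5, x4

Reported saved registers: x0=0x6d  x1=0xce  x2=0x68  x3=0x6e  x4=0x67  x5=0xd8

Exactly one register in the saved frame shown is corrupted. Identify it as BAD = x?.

BAD = x4

after  0: x0=0x6d x1=0xd6 x2=0x68 x3=0xf9 x4=0x2f x5=0x34  N=1 Z=0
after  1: x0=0x6d x1=0xd6 x2=0x68 x3=0xf9 x4=0x2f x5=0x6f  N=0 Z=0
after  2: x0=0x6d x1=0xd6 x2=0x68 x3=0xf9 x4=0x66 x5=0x6f  N=0 Z=0
after  3: x0=0x6d x1=0xd6 x2=0x68 x3=0xb0 x4=0x66 x5=0x6f  N=1 Z=0
after  4: x0=0x6d x1=0xd6 x2=0x68 x3=0xb0 x4=0x66 x5=0xd8  N=1 Z=0
after  5: x0=0x6d x1=0x72 x2=0x68 x3=0xb0 x4=0x66 x5=0xd8  N=0 Z=0
after  6: x0=0x6d x1=0x72 x2=0x68 x3=0x6e x4=0x66 x5=0xd8  N=0 Z=0
after  7: x0=0x6d x1=0xce x2=0x68 x3=0x6e x4=0x66 x5=0xd8  N=1 Z=0
-- IRQ taken; context saved, return-PC = 8 --
mismatch: x4: reported 0x67 vs actual 0x66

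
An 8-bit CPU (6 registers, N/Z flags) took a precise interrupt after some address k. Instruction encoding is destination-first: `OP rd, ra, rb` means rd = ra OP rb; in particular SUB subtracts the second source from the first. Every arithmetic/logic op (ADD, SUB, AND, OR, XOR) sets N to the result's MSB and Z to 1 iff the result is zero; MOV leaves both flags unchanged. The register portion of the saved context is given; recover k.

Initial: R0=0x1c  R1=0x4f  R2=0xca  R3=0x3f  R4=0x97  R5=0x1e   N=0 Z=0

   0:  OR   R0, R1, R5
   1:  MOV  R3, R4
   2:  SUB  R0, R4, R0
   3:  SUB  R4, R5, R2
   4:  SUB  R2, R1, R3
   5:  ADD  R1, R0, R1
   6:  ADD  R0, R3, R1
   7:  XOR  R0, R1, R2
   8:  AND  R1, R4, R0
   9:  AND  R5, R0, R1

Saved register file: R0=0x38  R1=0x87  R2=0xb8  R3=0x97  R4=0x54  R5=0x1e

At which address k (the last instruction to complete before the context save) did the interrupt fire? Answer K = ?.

K = 5

after  0: R0=0x5f R1=0x4f R2=0xca R3=0x3f R4=0x97 R5=0x1e  N=0 Z=0
after  1: R0=0x5f R1=0x4f R2=0xca R3=0x97 R4=0x97 R5=0x1e  N=0 Z=0
after  2: R0=0x38 R1=0x4f R2=0xca R3=0x97 R4=0x97 R5=0x1e  N=0 Z=0
after  3: R0=0x38 R1=0x4f R2=0xca R3=0x97 R4=0x54 R5=0x1e  N=0 Z=0
after  4: R0=0x38 R1=0x4f R2=0xb8 R3=0x97 R4=0x54 R5=0x1e  N=1 Z=0
after  5: R0=0x38 R1=0x87 R2=0xb8 R3=0x97 R4=0x54 R5=0x1e  N=1 Z=0
-- IRQ taken; context saved, return-PC = 6 --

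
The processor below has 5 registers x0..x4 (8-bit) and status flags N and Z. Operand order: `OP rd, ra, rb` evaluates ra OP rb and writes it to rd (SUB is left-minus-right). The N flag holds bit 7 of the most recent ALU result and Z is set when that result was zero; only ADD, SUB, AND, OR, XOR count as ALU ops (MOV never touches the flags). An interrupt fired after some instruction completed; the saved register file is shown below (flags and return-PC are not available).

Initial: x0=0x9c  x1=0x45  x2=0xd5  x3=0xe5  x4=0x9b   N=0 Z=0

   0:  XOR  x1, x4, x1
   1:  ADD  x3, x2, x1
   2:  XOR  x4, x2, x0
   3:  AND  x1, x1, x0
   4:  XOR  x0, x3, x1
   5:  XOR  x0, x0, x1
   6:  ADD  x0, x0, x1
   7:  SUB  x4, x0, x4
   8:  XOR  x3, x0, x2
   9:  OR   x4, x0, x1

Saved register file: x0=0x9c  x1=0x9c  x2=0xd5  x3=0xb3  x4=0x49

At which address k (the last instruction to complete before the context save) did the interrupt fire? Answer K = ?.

K = 3

after  0: x0=0x9c x1=0xde x2=0xd5 x3=0xe5 x4=0x9b  N=1 Z=0
after  1: x0=0x9c x1=0xde x2=0xd5 x3=0xb3 x4=0x9b  N=1 Z=0
after  2: x0=0x9c x1=0xde x2=0xd5 x3=0xb3 x4=0x49  N=0 Z=0
after  3: x0=0x9c x1=0x9c x2=0xd5 x3=0xb3 x4=0x49  N=1 Z=0
-- IRQ taken; context saved, return-PC = 4 --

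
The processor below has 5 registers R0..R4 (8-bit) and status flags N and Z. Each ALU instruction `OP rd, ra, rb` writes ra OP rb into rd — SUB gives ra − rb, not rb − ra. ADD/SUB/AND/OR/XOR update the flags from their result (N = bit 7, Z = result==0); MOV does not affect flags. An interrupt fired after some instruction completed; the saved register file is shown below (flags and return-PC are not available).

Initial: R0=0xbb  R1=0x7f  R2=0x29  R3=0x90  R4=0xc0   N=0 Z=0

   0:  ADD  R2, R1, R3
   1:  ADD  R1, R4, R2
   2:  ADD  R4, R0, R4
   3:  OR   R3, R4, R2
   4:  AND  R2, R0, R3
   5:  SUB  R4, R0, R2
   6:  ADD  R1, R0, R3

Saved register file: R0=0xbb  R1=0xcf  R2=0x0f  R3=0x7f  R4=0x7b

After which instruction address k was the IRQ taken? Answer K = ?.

after  0: R0=0xbb R1=0x7f R2=0x0f R3=0x90 R4=0xc0  N=0 Z=0
after  1: R0=0xbb R1=0xcf R2=0x0f R3=0x90 R4=0xc0  N=1 Z=0
after  2: R0=0xbb R1=0xcf R2=0x0f R3=0x90 R4=0x7b  N=0 Z=0
after  3: R0=0xbb R1=0xcf R2=0x0f R3=0x7f R4=0x7b  N=0 Z=0
-- IRQ taken; context saved, return-PC = 4 --

K = 3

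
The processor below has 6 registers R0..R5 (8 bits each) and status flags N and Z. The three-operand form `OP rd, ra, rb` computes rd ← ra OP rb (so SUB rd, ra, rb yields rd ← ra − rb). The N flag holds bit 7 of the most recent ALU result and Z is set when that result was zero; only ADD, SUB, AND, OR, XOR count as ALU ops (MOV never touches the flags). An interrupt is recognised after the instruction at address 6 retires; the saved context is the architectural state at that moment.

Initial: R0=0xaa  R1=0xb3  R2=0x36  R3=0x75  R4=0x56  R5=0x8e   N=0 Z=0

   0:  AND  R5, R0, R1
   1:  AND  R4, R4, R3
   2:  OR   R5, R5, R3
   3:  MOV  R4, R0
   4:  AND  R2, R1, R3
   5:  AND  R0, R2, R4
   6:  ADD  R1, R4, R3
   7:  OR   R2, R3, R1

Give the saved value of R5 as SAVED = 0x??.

after  0: R0=0xaa R1=0xb3 R2=0x36 R3=0x75 R4=0x56 R5=0xa2  N=1 Z=0
after  1: R0=0xaa R1=0xb3 R2=0x36 R3=0x75 R4=0x54 R5=0xa2  N=0 Z=0
after  2: R0=0xaa R1=0xb3 R2=0x36 R3=0x75 R4=0x54 R5=0xf7  N=1 Z=0
after  3: R0=0xaa R1=0xb3 R2=0x36 R3=0x75 R4=0xaa R5=0xf7  N=1 Z=0
after  4: R0=0xaa R1=0xb3 R2=0x31 R3=0x75 R4=0xaa R5=0xf7  N=0 Z=0
after  5: R0=0x20 R1=0xb3 R2=0x31 R3=0x75 R4=0xaa R5=0xf7  N=0 Z=0
after  6: R0=0x20 R1=0x1f R2=0x31 R3=0x75 R4=0xaa R5=0xf7  N=0 Z=0
-- IRQ taken; context saved, return-PC = 7 --

SAVED = 0xf7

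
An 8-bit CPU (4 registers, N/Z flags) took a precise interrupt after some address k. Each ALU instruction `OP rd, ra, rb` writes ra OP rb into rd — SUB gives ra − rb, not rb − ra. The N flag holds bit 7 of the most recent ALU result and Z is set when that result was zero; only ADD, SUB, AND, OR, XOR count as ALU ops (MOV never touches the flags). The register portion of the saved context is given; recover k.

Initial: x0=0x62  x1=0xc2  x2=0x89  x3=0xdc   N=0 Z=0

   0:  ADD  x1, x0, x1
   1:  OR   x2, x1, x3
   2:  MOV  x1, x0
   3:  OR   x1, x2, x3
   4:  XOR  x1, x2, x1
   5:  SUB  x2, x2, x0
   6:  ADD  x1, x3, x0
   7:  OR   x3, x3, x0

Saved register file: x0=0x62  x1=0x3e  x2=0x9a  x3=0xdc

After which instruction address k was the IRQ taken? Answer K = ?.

after  0: x0=0x62 x1=0x24 x2=0x89 x3=0xdc  N=0 Z=0
after  1: x0=0x62 x1=0x24 x2=0xfc x3=0xdc  N=1 Z=0
after  2: x0=0x62 x1=0x62 x2=0xfc x3=0xdc  N=1 Z=0
after  3: x0=0x62 x1=0xfc x2=0xfc x3=0xdc  N=1 Z=0
after  4: x0=0x62 x1=0x00 x2=0xfc x3=0xdc  N=0 Z=1
after  5: x0=0x62 x1=0x00 x2=0x9a x3=0xdc  N=1 Z=0
after  6: x0=0x62 x1=0x3e x2=0x9a x3=0xdc  N=0 Z=0
-- IRQ taken; context saved, return-PC = 7 --

K = 6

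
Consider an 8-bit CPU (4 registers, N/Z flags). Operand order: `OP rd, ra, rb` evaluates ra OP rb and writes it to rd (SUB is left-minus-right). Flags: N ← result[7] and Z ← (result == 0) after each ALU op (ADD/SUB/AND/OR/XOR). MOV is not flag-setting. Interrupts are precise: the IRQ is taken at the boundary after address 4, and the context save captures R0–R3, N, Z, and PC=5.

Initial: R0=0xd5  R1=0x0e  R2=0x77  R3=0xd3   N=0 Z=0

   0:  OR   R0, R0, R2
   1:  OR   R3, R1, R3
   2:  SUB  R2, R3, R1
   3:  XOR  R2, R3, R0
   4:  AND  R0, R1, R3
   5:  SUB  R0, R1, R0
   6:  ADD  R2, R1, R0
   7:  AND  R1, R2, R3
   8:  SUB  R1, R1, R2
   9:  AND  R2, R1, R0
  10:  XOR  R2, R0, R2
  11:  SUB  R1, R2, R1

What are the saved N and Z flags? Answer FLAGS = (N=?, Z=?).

FLAGS = (N=0, Z=0)

after  0: R0=0xf7 R1=0x0e R2=0x77 R3=0xd3  N=1 Z=0
after  1: R0=0xf7 R1=0x0e R2=0x77 R3=0xdf  N=1 Z=0
after  2: R0=0xf7 R1=0x0e R2=0xd1 R3=0xdf  N=1 Z=0
after  3: R0=0xf7 R1=0x0e R2=0x28 R3=0xdf  N=0 Z=0
after  4: R0=0x0e R1=0x0e R2=0x28 R3=0xdf  N=0 Z=0
-- IRQ taken; context saved, return-PC = 5 --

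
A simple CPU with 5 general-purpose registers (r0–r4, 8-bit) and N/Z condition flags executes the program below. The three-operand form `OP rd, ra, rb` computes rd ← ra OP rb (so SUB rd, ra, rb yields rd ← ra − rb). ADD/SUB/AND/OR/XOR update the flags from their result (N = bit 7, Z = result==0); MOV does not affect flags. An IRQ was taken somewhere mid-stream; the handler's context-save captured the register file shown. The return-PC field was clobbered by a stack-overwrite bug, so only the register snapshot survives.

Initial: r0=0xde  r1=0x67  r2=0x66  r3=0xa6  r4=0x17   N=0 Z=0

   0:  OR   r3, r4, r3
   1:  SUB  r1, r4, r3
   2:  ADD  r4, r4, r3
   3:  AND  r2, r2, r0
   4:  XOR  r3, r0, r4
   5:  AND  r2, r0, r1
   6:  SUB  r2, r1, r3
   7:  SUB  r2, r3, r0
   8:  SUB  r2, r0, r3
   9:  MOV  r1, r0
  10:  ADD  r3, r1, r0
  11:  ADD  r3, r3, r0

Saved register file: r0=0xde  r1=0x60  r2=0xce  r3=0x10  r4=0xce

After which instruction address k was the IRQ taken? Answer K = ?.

K = 8

after  0: r0=0xde r1=0x67 r2=0x66 r3=0xb7 r4=0x17  N=1 Z=0
after  1: r0=0xde r1=0x60 r2=0x66 r3=0xb7 r4=0x17  N=0 Z=0
after  2: r0=0xde r1=0x60 r2=0x66 r3=0xb7 r4=0xce  N=1 Z=0
after  3: r0=0xde r1=0x60 r2=0x46 r3=0xb7 r4=0xce  N=0 Z=0
after  4: r0=0xde r1=0x60 r2=0x46 r3=0x10 r4=0xce  N=0 Z=0
after  5: r0=0xde r1=0x60 r2=0x40 r3=0x10 r4=0xce  N=0 Z=0
after  6: r0=0xde r1=0x60 r2=0x50 r3=0x10 r4=0xce  N=0 Z=0
after  7: r0=0xde r1=0x60 r2=0x32 r3=0x10 r4=0xce  N=0 Z=0
after  8: r0=0xde r1=0x60 r2=0xce r3=0x10 r4=0xce  N=1 Z=0
-- IRQ taken; context saved, return-PC = 9 --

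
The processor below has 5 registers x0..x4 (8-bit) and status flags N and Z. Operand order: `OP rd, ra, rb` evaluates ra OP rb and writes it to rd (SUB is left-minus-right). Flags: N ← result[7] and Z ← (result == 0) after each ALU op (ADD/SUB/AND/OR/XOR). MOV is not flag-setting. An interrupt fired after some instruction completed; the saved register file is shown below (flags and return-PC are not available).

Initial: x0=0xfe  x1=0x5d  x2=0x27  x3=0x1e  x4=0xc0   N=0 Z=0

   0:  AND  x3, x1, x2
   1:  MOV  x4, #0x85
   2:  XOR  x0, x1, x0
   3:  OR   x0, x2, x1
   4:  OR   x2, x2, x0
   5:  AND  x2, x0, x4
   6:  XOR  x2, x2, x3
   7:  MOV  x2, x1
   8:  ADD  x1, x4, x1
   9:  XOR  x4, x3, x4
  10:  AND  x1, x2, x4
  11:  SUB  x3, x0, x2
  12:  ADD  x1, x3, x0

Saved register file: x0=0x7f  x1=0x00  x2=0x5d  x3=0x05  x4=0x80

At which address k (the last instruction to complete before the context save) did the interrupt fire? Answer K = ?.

after  0: x0=0xfe x1=0x5d x2=0x27 x3=0x05 x4=0xc0  N=0 Z=0
after  1: x0=0xfe x1=0x5d x2=0x27 x3=0x05 x4=0x85  N=0 Z=0
after  2: x0=0xa3 x1=0x5d x2=0x27 x3=0x05 x4=0x85  N=1 Z=0
after  3: x0=0x7f x1=0x5d x2=0x27 x3=0x05 x4=0x85  N=0 Z=0
after  4: x0=0x7f x1=0x5d x2=0x7f x3=0x05 x4=0x85  N=0 Z=0
after  5: x0=0x7f x1=0x5d x2=0x05 x3=0x05 x4=0x85  N=0 Z=0
after  6: x0=0x7f x1=0x5d x2=0x00 x3=0x05 x4=0x85  N=0 Z=1
after  7: x0=0x7f x1=0x5d x2=0x5d x3=0x05 x4=0x85  N=0 Z=1
after  8: x0=0x7f x1=0xe2 x2=0x5d x3=0x05 x4=0x85  N=1 Z=0
after  9: x0=0x7f x1=0xe2 x2=0x5d x3=0x05 x4=0x80  N=1 Z=0
after 10: x0=0x7f x1=0x00 x2=0x5d x3=0x05 x4=0x80  N=0 Z=1
-- IRQ taken; context saved, return-PC = 11 --

K = 10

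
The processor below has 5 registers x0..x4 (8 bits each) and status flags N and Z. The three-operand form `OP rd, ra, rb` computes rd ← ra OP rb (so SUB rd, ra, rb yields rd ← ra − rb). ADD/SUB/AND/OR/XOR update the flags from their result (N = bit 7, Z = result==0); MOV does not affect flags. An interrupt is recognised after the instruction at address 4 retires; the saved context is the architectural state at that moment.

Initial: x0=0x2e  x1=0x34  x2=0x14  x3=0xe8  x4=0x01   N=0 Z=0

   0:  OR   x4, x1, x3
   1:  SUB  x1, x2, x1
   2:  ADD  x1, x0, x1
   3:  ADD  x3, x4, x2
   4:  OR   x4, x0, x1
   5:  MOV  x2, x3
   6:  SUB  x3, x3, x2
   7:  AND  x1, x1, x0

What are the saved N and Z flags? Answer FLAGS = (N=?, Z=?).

FLAGS = (N=0, Z=0)

after  0: x0=0x2e x1=0x34 x2=0x14 x3=0xe8 x4=0xfc  N=1 Z=0
after  1: x0=0x2e x1=0xe0 x2=0x14 x3=0xe8 x4=0xfc  N=1 Z=0
after  2: x0=0x2e x1=0x0e x2=0x14 x3=0xe8 x4=0xfc  N=0 Z=0
after  3: x0=0x2e x1=0x0e x2=0x14 x3=0x10 x4=0xfc  N=0 Z=0
after  4: x0=0x2e x1=0x0e x2=0x14 x3=0x10 x4=0x2e  N=0 Z=0
-- IRQ taken; context saved, return-PC = 5 --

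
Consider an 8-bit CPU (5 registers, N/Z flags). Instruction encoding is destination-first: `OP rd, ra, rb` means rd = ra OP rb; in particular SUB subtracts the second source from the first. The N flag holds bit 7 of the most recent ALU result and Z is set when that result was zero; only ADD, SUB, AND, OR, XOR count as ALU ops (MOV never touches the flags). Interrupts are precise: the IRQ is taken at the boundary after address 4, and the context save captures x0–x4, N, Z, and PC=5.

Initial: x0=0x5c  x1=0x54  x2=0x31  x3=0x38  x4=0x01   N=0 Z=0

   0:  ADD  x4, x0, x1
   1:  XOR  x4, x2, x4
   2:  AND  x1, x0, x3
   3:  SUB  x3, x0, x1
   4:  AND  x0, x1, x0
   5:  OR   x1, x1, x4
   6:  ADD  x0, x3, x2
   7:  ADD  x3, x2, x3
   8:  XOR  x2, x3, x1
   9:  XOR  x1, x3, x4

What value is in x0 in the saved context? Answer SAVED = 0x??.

after  0: x0=0x5c x1=0x54 x2=0x31 x3=0x38 x4=0xb0  N=1 Z=0
after  1: x0=0x5c x1=0x54 x2=0x31 x3=0x38 x4=0x81  N=1 Z=0
after  2: x0=0x5c x1=0x18 x2=0x31 x3=0x38 x4=0x81  N=0 Z=0
after  3: x0=0x5c x1=0x18 x2=0x31 x3=0x44 x4=0x81  N=0 Z=0
after  4: x0=0x18 x1=0x18 x2=0x31 x3=0x44 x4=0x81  N=0 Z=0
-- IRQ taken; context saved, return-PC = 5 --

SAVED = 0x18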